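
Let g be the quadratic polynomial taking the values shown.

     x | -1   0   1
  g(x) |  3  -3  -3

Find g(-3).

33

Write g(x) = ax^2 + bx + c. Substituting each data point gives a linear system:
  a - b + c = 3
  c = -3
  a + b + c = -3
Solving the system yields a = 3, b = -3, c = -3.
So g(x) = 3x^2 - 3x - 3.
Then g(-3) = 33.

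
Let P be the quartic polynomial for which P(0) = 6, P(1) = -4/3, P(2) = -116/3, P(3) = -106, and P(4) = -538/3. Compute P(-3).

208

Using the Lagrange interpolation formula with nodes 0, 1, 2, 3, 4:
  L_0(t) = (t - 1)(t - 2)(t - 3)(t - 4) / 24
  L_1(t) = t(t - 2)(t - 3)(t - 4) / -6
  L_2(t) = t(t - 1)(t - 3)(t - 4) / 4
  L_3(t) = t(t - 1)(t - 2)(t - 4) / -6
  L_4(t) = t(t - 1)(t - 2)(t - 3) / 24
Then P(t) = 6·L_0(t) - 4/3·L_1(t) - 116/3·L_2(t) - 106·L_3(t) - 538/3·L_4(t).
Expanding and collecting terms gives P(t) = t^4 - 6t^3 - 4t^2 + (5/3)t + 6.
Evaluating at t = -3: P(-3) = 208.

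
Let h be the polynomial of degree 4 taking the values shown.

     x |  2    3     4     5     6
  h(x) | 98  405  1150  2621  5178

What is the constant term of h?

6

Write h(x) = ax^4 + bx^3 + cx^2 + dx + e. Substituting each data point gives a linear system:
  16a + 8b + 4c + 2d + e = 98
  81a + 27b + 9c + 3d + e = 405
  256a + 64b + 16c + 4d + e = 1150
  625a + 125b + 25c + 5d + e = 2621
  1296a + 216b + 36c + 6d + e = 5178
Solving the system yields a = 3, b = 6, c = 0, d = -2, e = 6.
So h(x) = 3x^4 + 6x^3 - 2x + 6.
The constant term is 6.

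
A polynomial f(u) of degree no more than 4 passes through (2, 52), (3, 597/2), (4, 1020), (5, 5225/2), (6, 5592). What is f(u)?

Using the Lagrange interpolation formula with nodes 2, 3, 4, 5, 6:
  L_0(u) = (u - 3)(u - 4)(u - 5)(u - 6) / 24
  L_1(u) = (u - 2)(u - 4)(u - 5)(u - 6) / -6
  L_2(u) = (u - 2)(u - 3)(u - 5)(u - 6) / 4
  L_3(u) = (u - 2)(u - 3)(u - 4)(u - 6) / -6
  L_4(u) = (u - 2)(u - 3)(u - 4)(u - 5) / 24
Then f(u) = 52·L_0(u) + 597/2·L_1(u) + 1020·L_2(u) + 5225/2·L_3(u) + 5592·L_4(u).
Expanding and collecting terms gives f(u) = 5u^4 - 4u^3 - (3/2)u^2 + 5u.
Check: f(2) = 52. ✓

f(u) = 5u^4 - 4u^3 - (3/2)u^2 + 5u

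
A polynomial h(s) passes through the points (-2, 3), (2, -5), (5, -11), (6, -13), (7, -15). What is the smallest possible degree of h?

1

Divided differences on the nodes -2, 2, 5, 6, 7:
  order 0: 3  -5  -11  -13  -15
  order 1: -2  -2  -2  -2
  order 2: 0  0  0
  order 3: 0  0
  order 4: 0
The order-1 divided differences are all -2 (nonzero) and every higher order vanishes, so the data lies on a polynomial of degree exactly 1.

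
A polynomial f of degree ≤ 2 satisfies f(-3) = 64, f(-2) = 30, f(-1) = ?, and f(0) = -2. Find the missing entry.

8

On equispaced nodes a degree-2 polynomial has vanishing third forward difference, so
  - f(-3) + 3·f(-2) - 3·f(-1) + f(0) = 0.
Substituting the known values and solving for f(-1):
  -3·f(-1) = -24
  f(-1) = 8.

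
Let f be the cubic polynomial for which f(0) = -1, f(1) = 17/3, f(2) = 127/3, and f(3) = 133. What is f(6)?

Write f(x) = ax^3 + bx^2 + cx + d. Substituting each data point gives a linear system:
  d = -1
  a + b + c + d = 17/3
  8a + 4b + 2c + d = 127/3
  27a + 9b + 3c + d = 133
Solving the system yields a = 4, b = 3, c = -1/3, d = -1.
So f(x) = 4x^3 + 3x^2 - (1/3)x - 1.
Then f(6) = 969.

969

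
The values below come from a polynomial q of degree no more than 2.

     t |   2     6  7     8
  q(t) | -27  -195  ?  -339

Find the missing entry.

-262

The 3 known points determine the degree-2 polynomial uniquely.
Write q(t) = at^2 + bt + c. Substituting each data point gives a linear system:
  4a + 2b + c = -27
  36a + 6b + c = -195
  64a + 8b + c = -339
Solving the system yields a = -5, b = -2, c = -3.
So q(t) = -5t^2 - 2t - 3.
Then q(7) = -262.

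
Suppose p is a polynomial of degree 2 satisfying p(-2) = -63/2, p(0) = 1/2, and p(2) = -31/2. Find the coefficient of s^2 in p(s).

Write p(s) = as^2 + bs + c. Substituting each data point gives a linear system:
  4a - 2b + c = -63/2
  c = 1/2
  4a + 2b + c = -31/2
Solving the system yields a = -6, b = 4, c = 1/2.
So p(s) = -6s^2 + 4s + 1/2.
The leading coefficient is -6.

-6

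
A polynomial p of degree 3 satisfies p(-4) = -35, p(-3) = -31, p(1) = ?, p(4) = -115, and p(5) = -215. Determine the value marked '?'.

5

The 4 known points determine the degree-3 polynomial uniquely.
Write p(u) = au^3 + bu^2 + cu + d. Substituting each data point gives a linear system:
  -64a + 16b - 4c + d = -35
  -27a + 9b - 3c + d = -31
  64a + 16b + 4c + d = -115
  125a + 25b + 5c + d = -215
Solving the system yields a = -1, b = -5, c = 6, d = 5.
So p(u) = -u³ - 5u² + 6u + 5.
Then p(1) = 5.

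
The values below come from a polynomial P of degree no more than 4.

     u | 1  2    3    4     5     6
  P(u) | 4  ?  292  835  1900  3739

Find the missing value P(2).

On equispaced nodes a degree-4 polynomial has vanishing fifth forward difference, so
  - P(1) + 5·P(2) - 10·P(3) + 10·P(4) - 5·P(5) + P(6) = 0.
Substituting the known values and solving for P(2):
  5·P(2) = 335
  P(2) = 67.

67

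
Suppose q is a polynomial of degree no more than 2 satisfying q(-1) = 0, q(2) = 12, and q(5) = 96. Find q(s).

Using the Lagrange interpolation formula with nodes -1, 2, 5:
  L_0(s) = (s - 2)(s - 5) / 18
  L_1(s) = (s + 1)(s - 5) / -9
  L_2(s) = (s + 1)(s - 2) / 18
Then q(s) = 0·L_0(s) + 12·L_1(s) + 96·L_2(s).
Expanding and collecting terms gives q(s) = 4s^2 - 4.
Check: q(5) = 96. ✓

q(s) = 4s^2 - 4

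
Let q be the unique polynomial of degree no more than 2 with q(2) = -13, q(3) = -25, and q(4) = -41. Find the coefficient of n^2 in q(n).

Write q(n) = an^2 + bn + c. Substituting each data point gives a linear system:
  4a + 2b + c = -13
  9a + 3b + c = -25
  16a + 4b + c = -41
Solving the system yields a = -2, b = -2, c = -1.
So q(n) = -2n² - 2n - 1.
The leading coefficient is -2.

-2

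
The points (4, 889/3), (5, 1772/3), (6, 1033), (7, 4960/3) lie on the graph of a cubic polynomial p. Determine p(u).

Write p(u) = au^3 + bu^2 + cu + d. Substituting each data point gives a linear system:
  64a + 16b + 4c + d = 889/3
  125a + 25b + 5c + d = 1772/3
  216a + 36b + 6c + d = 1033
  343a + 49b + 7c + d = 4960/3
Solving the system yields a = 5, b = -1, c = -5/3, d = -1.
So p(u) = 5u^3 - u^2 - (5/3)u - 1.
Check: p(6) = 1033. ✓

p(u) = 5u^3 - u^2 - (5/3)u - 1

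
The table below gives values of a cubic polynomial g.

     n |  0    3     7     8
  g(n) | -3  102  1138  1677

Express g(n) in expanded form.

g(n) = 3n^3 + 2n^2 + 2n - 3

Using the Lagrange interpolation formula with nodes 0, 3, 7, 8:
  L_0(n) = (n - 3)(n - 7)(n - 8) / -168
  L_1(n) = n(n - 7)(n - 8) / 60
  L_2(n) = n(n - 3)(n - 8) / -28
  L_3(n) = n(n - 3)(n - 7) / 40
Then g(n) = -3·L_0(n) + 102·L_1(n) + 1138·L_2(n) + 1677·L_3(n).
Expanding and collecting terms gives g(n) = 3n^3 + 2n^2 + 2n - 3.
Check: g(3) = 102. ✓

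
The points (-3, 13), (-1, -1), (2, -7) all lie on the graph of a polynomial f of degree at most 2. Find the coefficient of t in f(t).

Write f(t) = at^2 + bt + c. Substituting each data point gives a linear system:
  9a - 3b + c = 13
  a - b + c = -1
  4a + 2b + c = -7
Solving the system yields a = 1, b = -3, c = -5.
So f(t) = t^2 - 3t - 5.
The coefficient of t is -3.

-3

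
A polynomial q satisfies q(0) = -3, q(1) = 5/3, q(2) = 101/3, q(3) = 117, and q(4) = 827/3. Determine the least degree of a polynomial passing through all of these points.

3

Forward differences of the values at x = 0, 1, 2, 3, 4:
  q  : -3  5/3  101/3  117  827/3
  Δ  : 14/3  32  250/3  476/3
  Δ^2: 82/3  154/3  226/3
  Δ^3: 24  24
  Δ^4: 0
The third differences are constant (24) and nonzero, while all higher differences vanish, so the minimal degree is 3.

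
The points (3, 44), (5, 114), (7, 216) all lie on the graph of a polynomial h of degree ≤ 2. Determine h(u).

h(u) = 4u^2 + 3u - 1

Using the Lagrange interpolation formula with nodes 3, 5, 7:
  L_0(u) = (u - 5)(u - 7) / 8
  L_1(u) = (u - 3)(u - 7) / -4
  L_2(u) = (u - 3)(u - 5) / 8
Then h(u) = 44·L_0(u) + 114·L_1(u) + 216·L_2(u).
Expanding and collecting terms gives h(u) = 4u^2 + 3u - 1.
Check: h(3) = 44. ✓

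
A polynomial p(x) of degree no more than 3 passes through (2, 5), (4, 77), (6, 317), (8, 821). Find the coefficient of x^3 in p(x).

2

Write p(x) = ax^3 + bx^2 + cx + d. Substituting each data point gives a linear system:
  8a + 4b + 2c + d = 5
  64a + 16b + 4c + d = 77
  216a + 36b + 6c + d = 317
  512a + 64b + 8c + d = 821
Solving the system yields a = 2, b = -3, c = -2, d = 5.
So p(x) = 2x³ - 3x² - 2x + 5.
The leading coefficient is 2.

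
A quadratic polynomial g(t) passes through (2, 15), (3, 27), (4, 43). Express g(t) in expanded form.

Write g(t) = at^2 + bt + c. Substituting each data point gives a linear system:
  4a + 2b + c = 15
  9a + 3b + c = 27
  16a + 4b + c = 43
Solving the system yields a = 2, b = 2, c = 3.
So g(t) = 2t² + 2t + 3.
Check: g(3) = 27. ✓

g(t) = 2t^2 + 2t + 3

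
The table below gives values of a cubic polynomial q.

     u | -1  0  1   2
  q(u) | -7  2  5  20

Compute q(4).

158

Write q(u) = au^3 + bu^2 + cu + d. Substituting each data point gives a linear system:
  -a + b - c + d = -7
  d = 2
  a + b + c + d = 5
  8a + 4b + 2c + d = 20
Solving the system yields a = 3, b = -3, c = 3, d = 2.
So q(u) = 3u^3 - 3u^2 + 3u + 2.
Then q(4) = 158.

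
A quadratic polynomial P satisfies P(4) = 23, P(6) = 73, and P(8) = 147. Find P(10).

245

Write P(t) = at^2 + bt + c. Substituting each data point gives a linear system:
  16a + 4b + c = 23
  36a + 6b + c = 73
  64a + 8b + c = 147
Solving the system yields a = 3, b = -5, c = -5.
So P(t) = 3t^2 - 5t - 5.
Then P(10) = 245.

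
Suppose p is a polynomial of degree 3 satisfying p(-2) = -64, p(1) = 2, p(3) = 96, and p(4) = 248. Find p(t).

p(t) = 5t^3 - 5t^2 + 2t

Write p(t) = at^3 + bt^2 + ct + d. Substituting each data point gives a linear system:
  -8a + 4b - 2c + d = -64
  a + b + c + d = 2
  27a + 9b + 3c + d = 96
  64a + 16b + 4c + d = 248
Solving the system yields a = 5, b = -5, c = 2, d = 0.
So p(t) = 5t^3 - 5t^2 + 2t.
Check: p(3) = 96. ✓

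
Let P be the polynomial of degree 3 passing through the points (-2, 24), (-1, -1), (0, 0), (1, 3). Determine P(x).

Using the Lagrange interpolation formula with nodes -2, -1, 0, 1:
  L_0(x) = (x + 1)x(x - 1) / -6
  L_1(x) = (x + 2)x(x - 1) / 2
  L_2(x) = (x + 2)(x + 1)(x - 1) / -2
  L_3(x) = (x + 2)(x + 1)x / 6
Then P(x) = 24·L_0(x) - 1·L_1(x) + 0·L_2(x) + 3·L_3(x).
Expanding and collecting terms gives P(x) = -4x³ + x² + 6x.
Check: P(0) = 0. ✓

P(x) = -4x^3 + x^2 + 6x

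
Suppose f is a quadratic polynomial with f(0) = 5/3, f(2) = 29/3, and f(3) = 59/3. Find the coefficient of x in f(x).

Write f(x) = ax^2 + bx + c. Substituting each data point gives a linear system:
  c = 5/3
  4a + 2b + c = 29/3
  9a + 3b + c = 59/3
Solving the system yields a = 2, b = 0, c = 5/3.
So f(x) = 2x^2 + 5/3.
The coefficient of x is 0.

0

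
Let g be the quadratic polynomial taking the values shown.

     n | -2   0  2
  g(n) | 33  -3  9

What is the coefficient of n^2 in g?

6

Write g(n) = an^2 + bn + c. Substituting each data point gives a linear system:
  4a - 2b + c = 33
  c = -3
  4a + 2b + c = 9
Solving the system yields a = 6, b = -6, c = -3.
So g(n) = 6n^2 - 6n - 3.
The leading coefficient is 6.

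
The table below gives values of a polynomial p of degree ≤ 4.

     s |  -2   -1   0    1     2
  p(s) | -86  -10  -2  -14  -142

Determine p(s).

Write p(s) = as^4 + bs^3 + cs^2 + ds + e. Substituting each data point gives a linear system:
  16a - 8b + 4c - 2d + e = -86
  a - b + c - d + e = -10
  e = -2
  a + b + c + d + e = -14
  16a + 8b + 4c + 2d + e = -142
Solving the system yields a = -6, b = -4, c = -4, d = 2, e = -2.
So p(s) = -6s^4 - 4s^3 - 4s^2 + 2s - 2.
Check: p(-1) = -10. ✓

p(s) = -6s^4 - 4s^3 - 4s^2 + 2s - 2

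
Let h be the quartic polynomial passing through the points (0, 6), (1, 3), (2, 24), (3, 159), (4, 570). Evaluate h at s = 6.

3228

Write h(s) = as^4 + bs^3 + cs^2 + ds + e. Substituting each data point gives a linear system:
  e = 6
  a + b + c + d + e = 3
  16a + 8b + 4c + 2d + e = 24
  81a + 27b + 9c + 3d + e = 159
  256a + 64b + 16c + 4d + e = 570
Solving the system yields a = 3, b = -3, c = 0, d = -3, e = 6.
So h(s) = 3s^4 - 3s^3 - 3s + 6.
Then h(6) = 3228.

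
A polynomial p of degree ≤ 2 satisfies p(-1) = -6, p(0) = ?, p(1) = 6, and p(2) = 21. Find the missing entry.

On equispaced nodes a degree-2 polynomial has vanishing third forward difference, so
  - p(-1) + 3·p(0) - 3·p(1) + p(2) = 0.
Substituting the known values and solving for p(0):
  3·p(0) = -9
  p(0) = -3.

-3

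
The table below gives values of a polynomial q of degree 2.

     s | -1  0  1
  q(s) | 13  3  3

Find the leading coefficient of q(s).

5

Write q(s) = as^2 + bs + c. Substituting each data point gives a linear system:
  a - b + c = 13
  c = 3
  a + b + c = 3
Solving the system yields a = 5, b = -5, c = 3.
So q(s) = 5s² - 5s + 3.
The leading coefficient is 5.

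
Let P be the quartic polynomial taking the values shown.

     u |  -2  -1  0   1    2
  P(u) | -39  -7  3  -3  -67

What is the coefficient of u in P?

Write P(u) = au^4 + bu^3 + cu^2 + du + e. Substituting each data point gives a linear system:
  16a - 8b + 4c - 2d + e = -39
  a - b + c - d + e = -7
  e = 3
  a + b + c + d + e = -3
  16a + 8b + 4c + 2d + e = -67
Solving the system yields a = -2, b = -3, c = -6, d = 5, e = 3.
So P(u) = -2u^4 - 3u^3 - 6u^2 + 5u + 3.
The coefficient of u is 5.

5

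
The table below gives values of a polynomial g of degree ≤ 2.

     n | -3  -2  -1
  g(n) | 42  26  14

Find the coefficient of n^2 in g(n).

Write g(n) = an^2 + bn + c. Substituting each data point gives a linear system:
  9a - 3b + c = 42
  4a - 2b + c = 26
  a - b + c = 14
Solving the system yields a = 2, b = -6, c = 6.
So g(n) = 2n² - 6n + 6.
The leading coefficient is 2.

2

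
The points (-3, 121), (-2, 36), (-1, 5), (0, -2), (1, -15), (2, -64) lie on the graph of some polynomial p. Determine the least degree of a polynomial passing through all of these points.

Forward differences of the values at x = -3, -2, -1, 0, 1, 2:
  p  : 121  36  5  -2  -15  -64
  Δ  : -85  -31  -7  -13  -49
  Δ^2: 54  24  -6  -36
  Δ^3: -30  -30  -30
  Δ^4: 0  0
  Δ^5: 0
The third differences are constant (-30) and nonzero, while all higher differences vanish, so the minimal degree is 3.

3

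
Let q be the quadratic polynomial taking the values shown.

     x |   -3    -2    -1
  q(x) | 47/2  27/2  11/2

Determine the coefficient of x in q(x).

Write q(x) = ax^2 + bx + c. Substituting each data point gives a linear system:
  9a - 3b + c = 47/2
  4a - 2b + c = 27/2
  a - b + c = 11/2
Solving the system yields a = 1, b = -5, c = -1/2.
So q(x) = x² - 5x - 1/2.
The coefficient of x is -5.

-5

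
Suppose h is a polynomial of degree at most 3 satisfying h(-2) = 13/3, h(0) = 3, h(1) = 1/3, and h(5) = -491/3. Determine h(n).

Using the Lagrange interpolation formula with nodes -2, 0, 1, 5:
  L_0(n) = n(n - 1)(n - 5) / -42
  L_1(n) = (n + 2)(n - 1)(n - 5) / 10
  L_2(n) = (n + 2)n(n - 5) / -12
  L_3(n) = (n + 2)n(n - 1) / 140
Then h(n) = 13/3·L_0(n) + 3·L_1(n) + 1/3·L_2(n) - 491/3·L_3(n).
Expanding and collecting terms gives h(n) = -n^3 - (5/3)n^2 + 3.
Check: h(1) = 1/3. ✓

h(n) = -n^3 - (5/3)n^2 + 3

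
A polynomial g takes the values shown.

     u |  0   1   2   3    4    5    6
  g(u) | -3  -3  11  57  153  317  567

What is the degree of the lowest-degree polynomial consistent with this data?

Forward differences of the values at u = 0, 1, 2, 3, 4, 5, 6:
  g  : -3  -3  11  57  153  317  567
  Δ  : 0  14  46  96  164  250
  Δ^2: 14  32  50  68  86
  Δ^3: 18  18  18  18
  Δ^4: 0  0  0
  Δ^5: 0  0
  Δ^6: 0
The third differences are constant (18) and nonzero, while all higher differences vanish, so the minimal degree is 3.

3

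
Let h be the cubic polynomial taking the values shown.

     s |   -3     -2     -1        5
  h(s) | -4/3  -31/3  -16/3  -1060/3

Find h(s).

h(s) = -2s^3 - 5s^2 + 4s + 5/3

Using the Lagrange interpolation formula with nodes -3, -2, -1, 5:
  L_0(s) = (s + 2)(s + 1)(s - 5) / -16
  L_1(s) = (s + 3)(s + 1)(s - 5) / 7
  L_2(s) = (s + 3)(s + 2)(s - 5) / -12
  L_3(s) = (s + 3)(s + 2)(s + 1) / 336
Then h(s) = -4/3·L_0(s) - 31/3·L_1(s) - 16/3·L_2(s) - 1060/3·L_3(s).
Expanding and collecting terms gives h(s) = -2s^3 - 5s^2 + 4s + 5/3.
Check: h(-2) = -31/3. ✓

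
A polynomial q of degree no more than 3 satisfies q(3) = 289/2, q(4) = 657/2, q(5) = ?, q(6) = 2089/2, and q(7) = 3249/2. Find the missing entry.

On equispaced nodes a degree-3 polynomial has vanishing fourth forward difference, so
  q(3) - 4·q(4) + 6·q(5) - 4·q(6) + q(7) = 0.
Substituting the known values and solving for q(5):
  6·q(5) = 3723
  q(5) = 1241/2.

1241/2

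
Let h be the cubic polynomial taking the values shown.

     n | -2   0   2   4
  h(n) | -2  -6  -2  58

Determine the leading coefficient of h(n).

Write h(n) = an^3 + bn^2 + cn + d. Substituting each data point gives a linear system:
  -8a + 4b - 2c + d = -2
  d = -6
  8a + 4b + 2c + d = -2
  64a + 16b + 4c + d = 58
Solving the system yields a = 1, b = 1, c = -4, d = -6.
So h(n) = n^3 + n^2 - 4n - 6.
The leading coefficient is 1.

1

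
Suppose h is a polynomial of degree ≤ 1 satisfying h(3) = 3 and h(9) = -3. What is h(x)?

h(x) = -x + 6

Write h(x) = ax + b. Substituting each data point gives a linear system:
  3a + b = 3
  9a + b = -3
Solving the system yields a = -1, b = 6.
So h(x) = -x + 6.
Check: h(3) = 3. ✓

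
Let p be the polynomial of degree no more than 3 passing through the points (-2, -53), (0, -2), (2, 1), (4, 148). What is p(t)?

p(t) = 4t^3 - 6t^2 - (5/2)t - 2

Write p(t) = at^3 + bt^2 + ct + d. Substituting each data point gives a linear system:
  -8a + 4b - 2c + d = -53
  d = -2
  8a + 4b + 2c + d = 1
  64a + 16b + 4c + d = 148
Solving the system yields a = 4, b = -6, c = -5/2, d = -2.
So p(t) = 4t^3 - 6t^2 - (5/2)t - 2.
Check: p(-2) = -53. ✓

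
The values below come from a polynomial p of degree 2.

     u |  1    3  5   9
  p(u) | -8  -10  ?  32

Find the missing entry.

-4

The 3 known points determine the degree-2 polynomial uniquely.
Write p(u) = au^2 + bu + c. Substituting each data point gives a linear system:
  a + b + c = -8
  9a + 3b + c = -10
  81a + 9b + c = 32
Solving the system yields a = 1, b = -5, c = -4.
So p(u) = u² - 5u - 4.
Then p(5) = -4.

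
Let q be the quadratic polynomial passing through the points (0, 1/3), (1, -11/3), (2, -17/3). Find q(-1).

Write q(n) = an^2 + bn + c. Substituting each data point gives a linear system:
  c = 1/3
  a + b + c = -11/3
  4a + 2b + c = -17/3
Solving the system yields a = 1, b = -5, c = 1/3.
So q(n) = n^2 - 5n + 1/3.
Then q(-1) = 19/3.

19/3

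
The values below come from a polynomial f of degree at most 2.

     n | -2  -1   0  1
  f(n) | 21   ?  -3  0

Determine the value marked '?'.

4

The 3 known points determine the degree-2 polynomial uniquely.
Write f(n) = an^2 + bn + c. Substituting each data point gives a linear system:
  4a - 2b + c = 21
  c = -3
  a + b + c = 0
Solving the system yields a = 5, b = -2, c = -3.
So f(n) = 5n² - 2n - 3.
Then f(-1) = 4.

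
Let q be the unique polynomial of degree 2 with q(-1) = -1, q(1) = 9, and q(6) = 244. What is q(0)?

Write q(u) = au^2 + bu + c. Substituting each data point gives a linear system:
  a - b + c = -1
  a + b + c = 9
  36a + 6b + c = 244
Solving the system yields a = 6, b = 5, c = -2.
So q(u) = 6u^2 + 5u - 2.
Then q(0) = -2.

-2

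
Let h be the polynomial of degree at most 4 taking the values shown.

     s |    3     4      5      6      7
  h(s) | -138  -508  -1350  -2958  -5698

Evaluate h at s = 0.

0

Write h(s) = as^4 + bs^3 + cs^2 + ds + e. Substituting each data point gives a linear system:
  81a + 27b + 9c + 3d + e = -138
  256a + 64b + 16c + 4d + e = -508
  625a + 125b + 25c + 5d + e = -1350
  1296a + 216b + 36c + 6d + e = -2958
  2401a + 343b + 49c + 7d + e = -5698
Solving the system yields a = -3, b = 5, c = -5, d = 5, e = 0.
So h(s) = -3s^4 + 5s^3 - 5s^2 + 5s.
Then h(0) = 0.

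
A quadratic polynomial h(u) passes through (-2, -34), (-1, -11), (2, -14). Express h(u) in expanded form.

Write h(u) = au^2 + bu + c. Substituting each data point gives a linear system:
  4a - 2b + c = -34
  a - b + c = -11
  4a + 2b + c = -14
Solving the system yields a = -6, b = 5, c = 0.
So h(u) = -6u^2 + 5u.
Check: h(2) = -14. ✓

h(u) = -6u^2 + 5u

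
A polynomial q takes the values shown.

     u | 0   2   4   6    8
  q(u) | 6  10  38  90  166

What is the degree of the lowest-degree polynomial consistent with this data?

Forward differences of the values at u = 0, 2, 4, 6, 8:
  q  : 6  10  38  90  166
  Δ  : 4  28  52  76
  Δ^2: 24  24  24
  Δ^3: 0  0
  Δ^4: 0
The second differences are constant (24) and nonzero, while all higher differences vanish, so the minimal degree is 2.

2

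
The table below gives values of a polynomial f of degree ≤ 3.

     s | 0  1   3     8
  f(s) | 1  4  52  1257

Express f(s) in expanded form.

f(s) = 3s^3 - 5s^2 + 5s + 1

Write f(s) = as^3 + bs^2 + cs + d. Substituting each data point gives a linear system:
  d = 1
  a + b + c + d = 4
  27a + 9b + 3c + d = 52
  512a + 64b + 8c + d = 1257
Solving the system yields a = 3, b = -5, c = 5, d = 1.
So f(s) = 3s^3 - 5s^2 + 5s + 1.
Check: f(0) = 1. ✓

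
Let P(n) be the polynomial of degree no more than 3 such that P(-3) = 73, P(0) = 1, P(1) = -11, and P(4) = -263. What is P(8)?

-1775

Using the Lagrange interpolation formula with nodes -3, 0, 1, 4:
  L_0(n) = n(n - 1)(n - 4) / -84
  L_1(n) = (n + 3)(n - 1)(n - 4) / 12
  L_2(n) = (n + 3)n(n - 4) / -12
  L_3(n) = (n + 3)n(n - 1) / 84
Then P(n) = 73·L_0(n) + 1·L_1(n) - 11·L_2(n) - 263·L_3(n).
Expanding and collecting terms gives P(n) = -3n^3 - 3n^2 - 6n + 1.
Evaluating at n = 8: P(8) = -1775.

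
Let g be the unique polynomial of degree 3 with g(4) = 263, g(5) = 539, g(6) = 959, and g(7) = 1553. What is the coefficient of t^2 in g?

Write g(t) = at^3 + bt^2 + ct + d. Substituting each data point gives a linear system:
  64a + 16b + 4c + d = 263
  125a + 25b + 5c + d = 539
  216a + 36b + 6c + d = 959
  343a + 49b + 7c + d = 1553
Solving the system yields a = 5, b = -3, c = -2, d = -1.
So g(t) = 5t^3 - 3t^2 - 2t - 1.
The coefficient of t^2 is -3.

-3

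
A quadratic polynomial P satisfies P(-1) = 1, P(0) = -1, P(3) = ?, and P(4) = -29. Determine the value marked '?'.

-19

The 3 known points determine the degree-2 polynomial uniquely.
Write P(s) = as^2 + bs + c. Substituting each data point gives a linear system:
  a - b + c = 1
  c = -1
  16a + 4b + c = -29
Solving the system yields a = -1, b = -3, c = -1.
So P(s) = -s^2 - 3s - 1.
Then P(3) = -19.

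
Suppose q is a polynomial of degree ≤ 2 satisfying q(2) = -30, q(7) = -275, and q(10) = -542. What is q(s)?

Write q(s) = as^2 + bs + c. Substituting each data point gives a linear system:
  4a + 2b + c = -30
  49a + 7b + c = -275
  100a + 10b + c = -542
Solving the system yields a = -5, b = -4, c = -2.
So q(s) = -5s^2 - 4s - 2.
Check: q(10) = -542. ✓

q(s) = -5s^2 - 4s - 2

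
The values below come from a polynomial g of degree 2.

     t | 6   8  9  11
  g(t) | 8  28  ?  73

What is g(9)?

The 3 known points determine the degree-2 polynomial uniquely.
Write g(t) = at^2 + bt + c. Substituting each data point gives a linear system:
  36a + 6b + c = 8
  64a + 8b + c = 28
  121a + 11b + c = 73
Solving the system yields a = 1, b = -4, c = -4.
So g(t) = t^2 - 4t - 4.
Then g(9) = 41.

41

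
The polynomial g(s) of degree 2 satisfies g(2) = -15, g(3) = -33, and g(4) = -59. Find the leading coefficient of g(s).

-4

Write g(s) = as^2 + bs + c. Substituting each data point gives a linear system:
  4a + 2b + c = -15
  9a + 3b + c = -33
  16a + 4b + c = -59
Solving the system yields a = -4, b = 2, c = -3.
So g(s) = -4s^2 + 2s - 3.
The leading coefficient is -4.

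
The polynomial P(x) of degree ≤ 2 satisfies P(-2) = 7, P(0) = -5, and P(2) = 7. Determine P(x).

P(x) = 3x^2 - 5

Write P(x) = ax^2 + bx + c. Substituting each data point gives a linear system:
  4a - 2b + c = 7
  c = -5
  4a + 2b + c = 7
Solving the system yields a = 3, b = 0, c = -5.
So P(x) = 3x^2 - 5.
Check: P(-2) = 7. ✓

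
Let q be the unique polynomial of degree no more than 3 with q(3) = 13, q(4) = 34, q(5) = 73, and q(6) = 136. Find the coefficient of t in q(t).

5

Write q(t) = at^3 + bt^2 + ct + d. Substituting each data point gives a linear system:
  27a + 9b + 3c + d = 13
  64a + 16b + 4c + d = 34
  125a + 25b + 5c + d = 73
  216a + 36b + 6c + d = 136
Solving the system yields a = 1, b = -3, c = 5, d = -2.
So q(t) = t³ - 3t² + 5t - 2.
The coefficient of t is 5.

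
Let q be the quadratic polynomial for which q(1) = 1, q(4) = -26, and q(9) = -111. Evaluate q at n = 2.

-6

Write q(n) = an^2 + bn + c. Substituting each data point gives a linear system:
  a + b + c = 1
  16a + 4b + c = -26
  81a + 9b + c = -111
Solving the system yields a = -1, b = -4, c = 6.
So q(n) = -n^2 - 4n + 6.
Then q(2) = -6.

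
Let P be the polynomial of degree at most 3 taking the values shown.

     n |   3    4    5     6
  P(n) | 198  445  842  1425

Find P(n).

Using the Lagrange interpolation formula with nodes 3, 4, 5, 6:
  L_0(n) = (n - 4)(n - 5)(n - 6) / -6
  L_1(n) = (n - 3)(n - 5)(n - 6) / 2
  L_2(n) = (n - 3)(n - 4)(n - 6) / -2
  L_3(n) = (n - 3)(n - 4)(n - 5) / 6
Then P(n) = 198·L_0(n) + 445·L_1(n) + 842·L_2(n) + 1425·L_3(n).
Expanding and collecting terms gives P(n) = 6n^3 + 3n^2 + 4n - 3.
Check: P(3) = 198. ✓

P(n) = 6n^3 + 3n^2 + 4n - 3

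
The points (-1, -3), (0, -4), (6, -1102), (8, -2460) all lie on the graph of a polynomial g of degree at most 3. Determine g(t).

Write g(t) = at^3 + bt^2 + ct + d. Substituting each data point gives a linear system:
  -a + b - c + d = -3
  d = -4
  216a + 36b + 6c + d = -1102
  512a + 64b + 8c + d = -2460
Solving the system yields a = -4, b = -6, c = -3, d = -4.
So g(t) = -4t³ - 6t² - 3t - 4.
Check: g(6) = -1102. ✓

g(t) = -4t^3 - 6t^2 - 3t - 4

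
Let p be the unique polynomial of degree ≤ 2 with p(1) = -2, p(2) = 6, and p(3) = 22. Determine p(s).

Write p(s) = as^2 + bs + c. Substituting each data point gives a linear system:
  a + b + c = -2
  4a + 2b + c = 6
  9a + 3b + c = 22
Solving the system yields a = 4, b = -4, c = -2.
So p(s) = 4s^2 - 4s - 2.
Check: p(2) = 6. ✓

p(s) = 4s^2 - 4s - 2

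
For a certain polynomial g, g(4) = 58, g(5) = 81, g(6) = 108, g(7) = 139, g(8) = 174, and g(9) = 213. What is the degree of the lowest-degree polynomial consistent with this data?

Forward differences of the values at n = 4, 5, 6, 7, 8, 9:
  g  : 58  81  108  139  174  213
  Δ  : 23  27  31  35  39
  Δ^2: 4  4  4  4
  Δ^3: 0  0  0
  Δ^4: 0  0
  Δ^5: 0
The second differences are constant (4) and nonzero, while all higher differences vanish, so the minimal degree is 2.

2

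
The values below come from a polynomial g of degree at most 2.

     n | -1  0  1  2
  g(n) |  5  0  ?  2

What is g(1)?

On equispaced nodes a degree-2 polynomial has vanishing third forward difference, so
  - g(-1) + 3·g(0) - 3·g(1) + g(2) = 0.
Substituting the known values and solving for g(1):
  -3·g(1) = 3
  g(1) = -1.

-1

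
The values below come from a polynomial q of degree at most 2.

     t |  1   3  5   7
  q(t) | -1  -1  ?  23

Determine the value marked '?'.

On equispaced nodes a degree-2 polynomial has vanishing third forward difference, so
  - q(1) + 3·q(3) - 3·q(5) + q(7) = 0.
Substituting the known values and solving for q(5):
  -3·q(5) = -21
  q(5) = 7.

7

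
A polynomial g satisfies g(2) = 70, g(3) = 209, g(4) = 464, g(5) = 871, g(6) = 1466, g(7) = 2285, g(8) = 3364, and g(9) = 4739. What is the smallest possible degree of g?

3

Forward differences of the values at t = 2, 3, 4, 5, 6, 7, 8, 9:
  g  : 70  209  464  871  1466  2285  3364  4739
  Δ  : 139  255  407  595  819  1079  1375
  Δ^2: 116  152  188  224  260  296
  Δ^3: 36  36  36  36  36
  Δ^4: 0  0  0  0
  Δ^5: 0  0  0
  Δ^6: 0  0
  Δ^7: 0
The third differences are constant (36) and nonzero, while all higher differences vanish, so the minimal degree is 3.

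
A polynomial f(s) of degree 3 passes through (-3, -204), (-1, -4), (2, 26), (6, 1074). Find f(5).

Using the Lagrange interpolation formula with nodes -3, -1, 2, 6:
  L_0(s) = (s + 1)(s - 2)(s - 6) / -90
  L_1(s) = (s + 3)(s - 2)(s - 6) / 42
  L_2(s) = (s + 3)(s + 1)(s - 6) / -60
  L_3(s) = (s + 3)(s + 1)(s - 2) / 252
Then f(s) = -204·L_0(s) - 4·L_1(s) + 26·L_2(s) + 1074·L_3(s).
Expanding and collecting terms gives f(s) = 6s^3 - 6s^2 - 2s + 6.
Evaluating at s = 5: f(5) = 596.

596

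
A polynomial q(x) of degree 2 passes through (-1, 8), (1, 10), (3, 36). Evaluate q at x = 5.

86

Write q(x) = ax^2 + bx + c. Substituting each data point gives a linear system:
  a - b + c = 8
  a + b + c = 10
  9a + 3b + c = 36
Solving the system yields a = 3, b = 1, c = 6.
So q(x) = 3x^2 + x + 6.
Then q(5) = 86.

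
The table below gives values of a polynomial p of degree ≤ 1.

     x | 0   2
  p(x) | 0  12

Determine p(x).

Using the Lagrange interpolation formula with nodes 0, 2:
  L_0(x) = (x - 2) / -2
  L_1(x) = x / 2
Then p(x) = 0·L_0(x) + 12·L_1(x).
Expanding and collecting terms gives p(x) = 6x.
Check: p(0) = 0. ✓

p(x) = 6x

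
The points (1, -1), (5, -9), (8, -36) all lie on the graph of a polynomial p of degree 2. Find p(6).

-16

Using the Lagrange interpolation formula with nodes 1, 5, 8:
  L_0(x) = (x - 5)(x - 8) / 28
  L_1(x) = (x - 1)(x - 8) / -12
  L_2(x) = (x - 1)(x - 5) / 21
Then p(x) = -1·L_0(x) - 9·L_1(x) - 36·L_2(x).
Expanding and collecting terms gives p(x) = -x^2 + 4x - 4.
Evaluating at x = 6: p(6) = -16.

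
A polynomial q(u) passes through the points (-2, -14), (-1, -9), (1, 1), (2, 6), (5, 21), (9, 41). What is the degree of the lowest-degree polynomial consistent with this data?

1

Divided differences on the nodes -2, -1, 1, 2, 5, 9:
  order 0: -14  -9  1  6  21  41
  order 1: 5  5  5  5  5
  order 2: 0  0  0  0
  order 3: 0  0  0
  order 4: 0  0
  order 5: 0
The order-1 divided differences are all 5 (nonzero) and every higher order vanishes, so the data lies on a polynomial of degree exactly 1.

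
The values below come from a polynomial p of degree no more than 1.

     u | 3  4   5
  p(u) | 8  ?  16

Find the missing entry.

12

On equispaced nodes a degree-1 polynomial has vanishing second forward difference, so
  p(3) - 2·p(4) + p(5) = 0.
Substituting the known values and solving for p(4):
  -2·p(4) = -24
  p(4) = 12.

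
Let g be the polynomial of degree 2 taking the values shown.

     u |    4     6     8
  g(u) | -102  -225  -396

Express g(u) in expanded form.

Write g(u) = au^2 + bu + c. Substituting each data point gives a linear system:
  16a + 4b + c = -102
  36a + 6b + c = -225
  64a + 8b + c = -396
Solving the system yields a = -6, b = -3/2, c = 0.
So g(u) = -6u^2 - (3/2)u.
Check: g(6) = -225. ✓

g(u) = -6u^2 - (3/2)u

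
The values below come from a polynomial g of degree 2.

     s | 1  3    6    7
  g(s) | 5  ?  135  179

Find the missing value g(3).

The 3 known points determine the degree-2 polynomial uniquely.
Write g(s) = as^2 + bs + c. Substituting each data point gives a linear system:
  a + b + c = 5
  36a + 6b + c = 135
  49a + 7b + c = 179
Solving the system yields a = 3, b = 5, c = -3.
So g(s) = 3s^2 + 5s - 3.
Then g(3) = 39.

39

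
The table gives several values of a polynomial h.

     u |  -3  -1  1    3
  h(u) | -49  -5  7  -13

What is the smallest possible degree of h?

2

Forward differences of the values at u = -3, -1, 1, 3:
  h  : -49  -5  7  -13
  Δ  : 44  12  -20
  Δ^2: -32  -32
  Δ^3: 0
The second differences are constant (-32) and nonzero, while all higher differences vanish, so the minimal degree is 2.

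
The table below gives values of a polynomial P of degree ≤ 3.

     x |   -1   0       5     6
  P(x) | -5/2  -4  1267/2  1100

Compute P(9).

7435/2

Using the Lagrange interpolation formula with nodes -1, 0, 5, 6:
  L_0(x) = x(x - 5)(x - 6) / -42
  L_1(x) = (x + 1)(x - 5)(x - 6) / 30
  L_2(x) = (x + 1)x(x - 6) / -30
  L_3(x) = (x + 1)x(x - 5) / 42
Then P(x) = -5/2·L_0(x) - 4·L_1(x) + 1267/2·L_2(x) + 1100·L_3(x).
Expanding and collecting terms gives P(x) = 5x^3 + (3/2)x^2 - 5x - 4.
Evaluating at x = 9: P(9) = 7435/2.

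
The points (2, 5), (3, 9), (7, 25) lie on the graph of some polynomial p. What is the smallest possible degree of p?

1

Divided differences on the nodes 2, 3, 7:
  order 0: 5  9  25
  order 1: 4  4
  order 2: 0
The order-1 divided differences are all 4 (nonzero) and every higher order vanishes, so the data lies on a polynomial of degree exactly 1.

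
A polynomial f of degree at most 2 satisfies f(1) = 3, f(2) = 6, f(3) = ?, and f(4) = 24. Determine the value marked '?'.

The 3 known points determine the degree-2 polynomial uniquely.
Write f(x) = ax^2 + bx + c. Substituting each data point gives a linear system:
  a + b + c = 3
  4a + 2b + c = 6
  16a + 4b + c = 24
Solving the system yields a = 2, b = -3, c = 4.
So f(x) = 2x² - 3x + 4.
Then f(3) = 13.

13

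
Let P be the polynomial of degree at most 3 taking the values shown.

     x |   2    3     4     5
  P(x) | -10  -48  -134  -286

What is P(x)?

Write P(x) = ax^3 + bx^2 + cx + d. Substituting each data point gives a linear system:
  8a + 4b + 2c + d = -10
  27a + 9b + 3c + d = -48
  64a + 16b + 4c + d = -134
  125a + 25b + 5c + d = -286
Solving the system yields a = -3, b = 3, c = 4, d = -6.
So P(x) = -3x^3 + 3x^2 + 4x - 6.
Check: P(4) = -134. ✓

P(x) = -3x^3 + 3x^2 + 4x - 6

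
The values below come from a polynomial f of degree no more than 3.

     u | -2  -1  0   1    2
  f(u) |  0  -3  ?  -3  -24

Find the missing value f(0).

0

The 4 known points determine the degree-3 polynomial uniquely.
Write f(u) = au^3 + bu^2 + cu + d. Substituting each data point gives a linear system:
  -8a + 4b - 2c + d = 0
  -a + b - c + d = -3
  a + b + c + d = -3
  8a + 4b + 2c + d = -24
Solving the system yields a = -2, b = -3, c = 2, d = 0.
So f(u) = -2u^3 - 3u^2 + 2u.
Then f(0) = 0.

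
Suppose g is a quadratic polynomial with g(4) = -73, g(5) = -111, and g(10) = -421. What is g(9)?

-343

Write g(u) = au^2 + bu + c. Substituting each data point gives a linear system:
  16a + 4b + c = -73
  25a + 5b + c = -111
  100a + 10b + c = -421
Solving the system yields a = -4, b = -2, c = -1.
So g(u) = -4u² - 2u - 1.
Then g(9) = -343.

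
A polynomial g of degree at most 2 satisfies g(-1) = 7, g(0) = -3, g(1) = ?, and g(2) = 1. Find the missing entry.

On equispaced nodes a degree-2 polynomial has vanishing third forward difference, so
  - g(-1) + 3·g(0) - 3·g(1) + g(2) = 0.
Substituting the known values and solving for g(1):
  -3·g(1) = 15
  g(1) = -5.

-5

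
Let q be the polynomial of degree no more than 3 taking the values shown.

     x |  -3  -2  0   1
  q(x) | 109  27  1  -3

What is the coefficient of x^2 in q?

Write q(x) = ax^3 + bx^2 + cx + d. Substituting each data point gives a linear system:
  -27a + 9b - 3c + d = 109
  -8a + 4b - 2c + d = 27
  d = 1
  a + b + c + d = -3
Solving the system yields a = -5, b = -2, c = 3, d = 1.
So q(x) = -5x^3 - 2x^2 + 3x + 1.
The coefficient of x^2 is -2.

-2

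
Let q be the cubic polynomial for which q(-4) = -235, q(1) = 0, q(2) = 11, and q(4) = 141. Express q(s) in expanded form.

Using the Lagrange interpolation formula with nodes -4, 1, 2, 4:
  L_0(s) = (s - 1)(s - 2)(s - 4) / -240
  L_1(s) = (s + 4)(s - 2)(s - 4) / 15
  L_2(s) = (s + 4)(s - 1)(s - 4) / -12
  L_3(s) = (s + 4)(s - 1)(s - 2) / 48
Then q(s) = -235·L_0(s) + 0·L_1(s) + 11·L_2(s) + 141·L_3(s).
Expanding and collecting terms gives q(s) = 3s^3 - 3s^2 - s + 1.
Check: q(4) = 141. ✓

q(s) = 3s^3 - 3s^2 - s + 1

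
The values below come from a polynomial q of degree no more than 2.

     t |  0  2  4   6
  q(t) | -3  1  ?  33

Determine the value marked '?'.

13

On equispaced nodes a degree-2 polynomial has vanishing third forward difference, so
  - q(0) + 3·q(2) - 3·q(4) + q(6) = 0.
Substituting the known values and solving for q(4):
  -3·q(4) = -39
  q(4) = 13.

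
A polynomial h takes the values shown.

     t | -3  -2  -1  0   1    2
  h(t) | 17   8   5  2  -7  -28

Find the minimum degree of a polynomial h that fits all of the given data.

Forward differences of the values at t = -3, -2, -1, 0, 1, 2:
  h  : 17  8  5  2  -7  -28
  Δ  : -9  -3  -3  -9  -21
  Δ^2: 6  0  -6  -12
  Δ^3: -6  -6  -6
  Δ^4: 0  0
  Δ^5: 0
The third differences are constant (-6) and nonzero, while all higher differences vanish, so the minimal degree is 3.

3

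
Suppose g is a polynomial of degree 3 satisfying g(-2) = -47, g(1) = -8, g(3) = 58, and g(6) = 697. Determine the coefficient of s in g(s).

-3

Write g(s) = as^3 + bs^2 + cs + d. Substituting each data point gives a linear system:
  -8a + 4b - 2c + d = -47
  a + b + c + d = -8
  27a + 9b + 3c + d = 58
  216a + 36b + 6c + d = 697
Solving the system yields a = 4, b = -4, c = -3, d = -5.
So g(s) = 4s^3 - 4s^2 - 3s - 5.
The coefficient of s is -3.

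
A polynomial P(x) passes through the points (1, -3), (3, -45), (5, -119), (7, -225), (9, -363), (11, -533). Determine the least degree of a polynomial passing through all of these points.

2

Forward differences of the values at x = 1, 3, 5, 7, 9, 11:
  P  : -3  -45  -119  -225  -363  -533
  Δ  : -42  -74  -106  -138  -170
  Δ^2: -32  -32  -32  -32
  Δ^3: 0  0  0
  Δ^4: 0  0
  Δ^5: 0
The second differences are constant (-32) and nonzero, while all higher differences vanish, so the minimal degree is 2.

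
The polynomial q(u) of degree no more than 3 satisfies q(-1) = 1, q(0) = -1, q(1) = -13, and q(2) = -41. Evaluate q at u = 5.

-281

Forward differences of the values at u = -1, 0, 1, 2:
  q  : 1  -1  -13  -41
  Δ  : -2  -12  -28
  Δ^2: -10  -16
  Δ^3: -6
The third differences are constant, confirming degree 3.
Interpolating (Newton forward form) and evaluating at u = 5 gives q(5) = -281.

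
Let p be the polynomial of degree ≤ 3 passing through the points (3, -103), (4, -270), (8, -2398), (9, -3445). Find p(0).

2

Using the Lagrange interpolation formula with nodes 3, 4, 8, 9:
  L_0(s) = (s - 4)(s - 8)(s - 9) / -30
  L_1(s) = (s - 3)(s - 8)(s - 9) / 20
  L_2(s) = (s - 3)(s - 4)(s - 9) / -20
  L_3(s) = (s - 3)(s - 4)(s - 8) / 30
Then p(s) = -103·L_0(s) - 270·L_1(s) - 2398·L_2(s) - 3445·L_3(s).
Expanding and collecting terms gives p(s) = -5s^3 + 2s^2 + 4s + 2.
Evaluating at s = 0: p(0) = 2.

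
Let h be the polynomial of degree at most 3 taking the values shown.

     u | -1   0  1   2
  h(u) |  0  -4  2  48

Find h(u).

Write h(u) = au^3 + bu^2 + cu + d. Substituting each data point gives a linear system:
  -a + b - c + d = 0
  d = -4
  a + b + c + d = 2
  8a + 4b + 2c + d = 48
Solving the system yields a = 5, b = 5, c = -4, d = -4.
So h(u) = 5u^3 + 5u^2 - 4u - 4.
Check: h(1) = 2. ✓

h(u) = 5u^3 + 5u^2 - 4u - 4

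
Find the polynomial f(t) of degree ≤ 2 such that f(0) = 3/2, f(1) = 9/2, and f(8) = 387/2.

f(t) = 3t^2 + 3/2

Using the Lagrange interpolation formula with nodes 0, 1, 8:
  L_0(t) = (t - 1)(t - 8) / 8
  L_1(t) = t(t - 8) / -7
  L_2(t) = t(t - 1) / 56
Then f(t) = 3/2·L_0(t) + 9/2·L_1(t) + 387/2·L_2(t).
Expanding and collecting terms gives f(t) = 3t^2 + 3/2.
Check: f(1) = 9/2. ✓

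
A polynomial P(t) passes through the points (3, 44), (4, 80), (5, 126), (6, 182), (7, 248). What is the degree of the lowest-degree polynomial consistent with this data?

Forward differences of the values at t = 3, 4, 5, 6, 7:
  P  : 44  80  126  182  248
  Δ  : 36  46  56  66
  Δ^2: 10  10  10
  Δ^3: 0  0
  Δ^4: 0
The second differences are constant (10) and nonzero, while all higher differences vanish, so the minimal degree is 2.

2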